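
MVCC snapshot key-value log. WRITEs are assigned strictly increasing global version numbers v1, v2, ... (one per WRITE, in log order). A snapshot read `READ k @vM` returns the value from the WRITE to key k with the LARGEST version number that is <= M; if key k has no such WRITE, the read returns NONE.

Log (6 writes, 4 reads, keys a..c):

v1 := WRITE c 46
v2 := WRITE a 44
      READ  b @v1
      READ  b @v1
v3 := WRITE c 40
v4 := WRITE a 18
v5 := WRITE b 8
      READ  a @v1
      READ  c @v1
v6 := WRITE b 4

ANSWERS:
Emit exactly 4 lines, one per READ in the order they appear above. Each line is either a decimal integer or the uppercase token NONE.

Answer: NONE
NONE
NONE
46

Derivation:
v1: WRITE c=46  (c history now [(1, 46)])
v2: WRITE a=44  (a history now [(2, 44)])
READ b @v1: history=[] -> no version <= 1 -> NONE
READ b @v1: history=[] -> no version <= 1 -> NONE
v3: WRITE c=40  (c history now [(1, 46), (3, 40)])
v4: WRITE a=18  (a history now [(2, 44), (4, 18)])
v5: WRITE b=8  (b history now [(5, 8)])
READ a @v1: history=[(2, 44), (4, 18)] -> no version <= 1 -> NONE
READ c @v1: history=[(1, 46), (3, 40)] -> pick v1 -> 46
v6: WRITE b=4  (b history now [(5, 8), (6, 4)])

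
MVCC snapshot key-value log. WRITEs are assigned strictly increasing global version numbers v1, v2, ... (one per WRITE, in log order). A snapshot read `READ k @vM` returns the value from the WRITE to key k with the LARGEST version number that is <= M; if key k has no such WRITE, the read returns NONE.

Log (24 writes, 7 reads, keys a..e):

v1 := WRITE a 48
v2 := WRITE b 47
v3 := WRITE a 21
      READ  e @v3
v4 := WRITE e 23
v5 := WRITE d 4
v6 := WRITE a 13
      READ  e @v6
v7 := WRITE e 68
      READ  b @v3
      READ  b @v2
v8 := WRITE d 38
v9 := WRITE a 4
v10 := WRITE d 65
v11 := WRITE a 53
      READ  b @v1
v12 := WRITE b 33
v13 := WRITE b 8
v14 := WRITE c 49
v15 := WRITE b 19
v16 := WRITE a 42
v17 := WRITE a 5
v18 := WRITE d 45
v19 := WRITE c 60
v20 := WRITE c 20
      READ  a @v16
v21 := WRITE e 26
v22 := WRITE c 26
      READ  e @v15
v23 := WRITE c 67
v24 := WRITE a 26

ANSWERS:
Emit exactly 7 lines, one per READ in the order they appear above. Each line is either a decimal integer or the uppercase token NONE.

Answer: NONE
23
47
47
NONE
42
68

Derivation:
v1: WRITE a=48  (a history now [(1, 48)])
v2: WRITE b=47  (b history now [(2, 47)])
v3: WRITE a=21  (a history now [(1, 48), (3, 21)])
READ e @v3: history=[] -> no version <= 3 -> NONE
v4: WRITE e=23  (e history now [(4, 23)])
v5: WRITE d=4  (d history now [(5, 4)])
v6: WRITE a=13  (a history now [(1, 48), (3, 21), (6, 13)])
READ e @v6: history=[(4, 23)] -> pick v4 -> 23
v7: WRITE e=68  (e history now [(4, 23), (7, 68)])
READ b @v3: history=[(2, 47)] -> pick v2 -> 47
READ b @v2: history=[(2, 47)] -> pick v2 -> 47
v8: WRITE d=38  (d history now [(5, 4), (8, 38)])
v9: WRITE a=4  (a history now [(1, 48), (3, 21), (6, 13), (9, 4)])
v10: WRITE d=65  (d history now [(5, 4), (8, 38), (10, 65)])
v11: WRITE a=53  (a history now [(1, 48), (3, 21), (6, 13), (9, 4), (11, 53)])
READ b @v1: history=[(2, 47)] -> no version <= 1 -> NONE
v12: WRITE b=33  (b history now [(2, 47), (12, 33)])
v13: WRITE b=8  (b history now [(2, 47), (12, 33), (13, 8)])
v14: WRITE c=49  (c history now [(14, 49)])
v15: WRITE b=19  (b history now [(2, 47), (12, 33), (13, 8), (15, 19)])
v16: WRITE a=42  (a history now [(1, 48), (3, 21), (6, 13), (9, 4), (11, 53), (16, 42)])
v17: WRITE a=5  (a history now [(1, 48), (3, 21), (6, 13), (9, 4), (11, 53), (16, 42), (17, 5)])
v18: WRITE d=45  (d history now [(5, 4), (8, 38), (10, 65), (18, 45)])
v19: WRITE c=60  (c history now [(14, 49), (19, 60)])
v20: WRITE c=20  (c history now [(14, 49), (19, 60), (20, 20)])
READ a @v16: history=[(1, 48), (3, 21), (6, 13), (9, 4), (11, 53), (16, 42), (17, 5)] -> pick v16 -> 42
v21: WRITE e=26  (e history now [(4, 23), (7, 68), (21, 26)])
v22: WRITE c=26  (c history now [(14, 49), (19, 60), (20, 20), (22, 26)])
READ e @v15: history=[(4, 23), (7, 68), (21, 26)] -> pick v7 -> 68
v23: WRITE c=67  (c history now [(14, 49), (19, 60), (20, 20), (22, 26), (23, 67)])
v24: WRITE a=26  (a history now [(1, 48), (3, 21), (6, 13), (9, 4), (11, 53), (16, 42), (17, 5), (24, 26)])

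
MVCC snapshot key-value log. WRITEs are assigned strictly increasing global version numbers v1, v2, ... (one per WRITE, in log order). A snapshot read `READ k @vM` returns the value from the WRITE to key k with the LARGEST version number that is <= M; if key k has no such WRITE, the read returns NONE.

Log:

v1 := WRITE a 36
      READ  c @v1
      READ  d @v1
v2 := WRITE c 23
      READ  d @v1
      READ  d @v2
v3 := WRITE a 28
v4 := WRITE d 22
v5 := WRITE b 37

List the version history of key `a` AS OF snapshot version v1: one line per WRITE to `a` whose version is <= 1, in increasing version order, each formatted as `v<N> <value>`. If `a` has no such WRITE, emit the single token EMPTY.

Answer: v1 36

Derivation:
Scan writes for key=a with version <= 1:
  v1 WRITE a 36 -> keep
  v2 WRITE c 23 -> skip
  v3 WRITE a 28 -> drop (> snap)
  v4 WRITE d 22 -> skip
  v5 WRITE b 37 -> skip
Collected: [(1, 36)]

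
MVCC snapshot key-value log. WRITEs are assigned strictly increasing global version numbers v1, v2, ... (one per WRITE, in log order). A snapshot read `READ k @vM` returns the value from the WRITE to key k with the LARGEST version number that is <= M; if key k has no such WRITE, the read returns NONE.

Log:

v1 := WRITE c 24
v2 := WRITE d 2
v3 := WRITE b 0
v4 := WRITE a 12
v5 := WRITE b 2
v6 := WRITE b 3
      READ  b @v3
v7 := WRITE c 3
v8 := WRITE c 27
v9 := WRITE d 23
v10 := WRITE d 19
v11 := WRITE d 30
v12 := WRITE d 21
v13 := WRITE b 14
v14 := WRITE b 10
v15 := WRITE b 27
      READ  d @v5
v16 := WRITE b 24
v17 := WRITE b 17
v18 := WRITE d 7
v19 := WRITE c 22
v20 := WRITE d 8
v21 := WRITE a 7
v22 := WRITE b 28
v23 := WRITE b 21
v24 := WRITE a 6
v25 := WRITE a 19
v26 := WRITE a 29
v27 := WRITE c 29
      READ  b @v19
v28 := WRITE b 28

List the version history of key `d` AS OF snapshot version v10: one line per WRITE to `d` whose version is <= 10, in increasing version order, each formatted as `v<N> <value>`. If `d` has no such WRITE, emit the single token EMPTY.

Scan writes for key=d with version <= 10:
  v1 WRITE c 24 -> skip
  v2 WRITE d 2 -> keep
  v3 WRITE b 0 -> skip
  v4 WRITE a 12 -> skip
  v5 WRITE b 2 -> skip
  v6 WRITE b 3 -> skip
  v7 WRITE c 3 -> skip
  v8 WRITE c 27 -> skip
  v9 WRITE d 23 -> keep
  v10 WRITE d 19 -> keep
  v11 WRITE d 30 -> drop (> snap)
  v12 WRITE d 21 -> drop (> snap)
  v13 WRITE b 14 -> skip
  v14 WRITE b 10 -> skip
  v15 WRITE b 27 -> skip
  v16 WRITE b 24 -> skip
  v17 WRITE b 17 -> skip
  v18 WRITE d 7 -> drop (> snap)
  v19 WRITE c 22 -> skip
  v20 WRITE d 8 -> drop (> snap)
  v21 WRITE a 7 -> skip
  v22 WRITE b 28 -> skip
  v23 WRITE b 21 -> skip
  v24 WRITE a 6 -> skip
  v25 WRITE a 19 -> skip
  v26 WRITE a 29 -> skip
  v27 WRITE c 29 -> skip
  v28 WRITE b 28 -> skip
Collected: [(2, 2), (9, 23), (10, 19)]

Answer: v2 2
v9 23
v10 19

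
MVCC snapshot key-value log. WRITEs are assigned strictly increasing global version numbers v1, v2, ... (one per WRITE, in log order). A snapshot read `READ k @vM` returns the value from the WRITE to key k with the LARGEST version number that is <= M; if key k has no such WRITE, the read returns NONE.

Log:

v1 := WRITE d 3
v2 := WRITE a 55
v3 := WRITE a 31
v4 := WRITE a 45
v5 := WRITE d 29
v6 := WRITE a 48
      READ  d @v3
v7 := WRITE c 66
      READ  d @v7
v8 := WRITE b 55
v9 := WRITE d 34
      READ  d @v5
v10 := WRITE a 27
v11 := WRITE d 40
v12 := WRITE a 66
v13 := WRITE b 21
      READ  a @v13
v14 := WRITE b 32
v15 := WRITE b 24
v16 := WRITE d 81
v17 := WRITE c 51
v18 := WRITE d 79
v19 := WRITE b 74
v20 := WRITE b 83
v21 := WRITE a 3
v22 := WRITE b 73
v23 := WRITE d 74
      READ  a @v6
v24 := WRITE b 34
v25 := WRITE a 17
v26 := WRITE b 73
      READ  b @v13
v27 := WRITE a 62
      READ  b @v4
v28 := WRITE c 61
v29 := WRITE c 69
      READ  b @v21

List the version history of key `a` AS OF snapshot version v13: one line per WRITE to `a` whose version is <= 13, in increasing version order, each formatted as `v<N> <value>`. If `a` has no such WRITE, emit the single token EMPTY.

Scan writes for key=a with version <= 13:
  v1 WRITE d 3 -> skip
  v2 WRITE a 55 -> keep
  v3 WRITE a 31 -> keep
  v4 WRITE a 45 -> keep
  v5 WRITE d 29 -> skip
  v6 WRITE a 48 -> keep
  v7 WRITE c 66 -> skip
  v8 WRITE b 55 -> skip
  v9 WRITE d 34 -> skip
  v10 WRITE a 27 -> keep
  v11 WRITE d 40 -> skip
  v12 WRITE a 66 -> keep
  v13 WRITE b 21 -> skip
  v14 WRITE b 32 -> skip
  v15 WRITE b 24 -> skip
  v16 WRITE d 81 -> skip
  v17 WRITE c 51 -> skip
  v18 WRITE d 79 -> skip
  v19 WRITE b 74 -> skip
  v20 WRITE b 83 -> skip
  v21 WRITE a 3 -> drop (> snap)
  v22 WRITE b 73 -> skip
  v23 WRITE d 74 -> skip
  v24 WRITE b 34 -> skip
  v25 WRITE a 17 -> drop (> snap)
  v26 WRITE b 73 -> skip
  v27 WRITE a 62 -> drop (> snap)
  v28 WRITE c 61 -> skip
  v29 WRITE c 69 -> skip
Collected: [(2, 55), (3, 31), (4, 45), (6, 48), (10, 27), (12, 66)]

Answer: v2 55
v3 31
v4 45
v6 48
v10 27
v12 66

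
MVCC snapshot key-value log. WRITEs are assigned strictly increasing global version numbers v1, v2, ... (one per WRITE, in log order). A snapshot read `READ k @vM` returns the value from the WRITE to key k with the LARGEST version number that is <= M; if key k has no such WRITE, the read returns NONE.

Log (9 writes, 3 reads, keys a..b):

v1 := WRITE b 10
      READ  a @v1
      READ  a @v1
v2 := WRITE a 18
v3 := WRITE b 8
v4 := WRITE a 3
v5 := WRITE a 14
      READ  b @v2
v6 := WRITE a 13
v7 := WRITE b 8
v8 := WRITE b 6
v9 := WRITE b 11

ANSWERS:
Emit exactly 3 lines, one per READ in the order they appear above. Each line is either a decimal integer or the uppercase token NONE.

Answer: NONE
NONE
10

Derivation:
v1: WRITE b=10  (b history now [(1, 10)])
READ a @v1: history=[] -> no version <= 1 -> NONE
READ a @v1: history=[] -> no version <= 1 -> NONE
v2: WRITE a=18  (a history now [(2, 18)])
v3: WRITE b=8  (b history now [(1, 10), (3, 8)])
v4: WRITE a=3  (a history now [(2, 18), (4, 3)])
v5: WRITE a=14  (a history now [(2, 18), (4, 3), (5, 14)])
READ b @v2: history=[(1, 10), (3, 8)] -> pick v1 -> 10
v6: WRITE a=13  (a history now [(2, 18), (4, 3), (5, 14), (6, 13)])
v7: WRITE b=8  (b history now [(1, 10), (3, 8), (7, 8)])
v8: WRITE b=6  (b history now [(1, 10), (3, 8), (7, 8), (8, 6)])
v9: WRITE b=11  (b history now [(1, 10), (3, 8), (7, 8), (8, 6), (9, 11)])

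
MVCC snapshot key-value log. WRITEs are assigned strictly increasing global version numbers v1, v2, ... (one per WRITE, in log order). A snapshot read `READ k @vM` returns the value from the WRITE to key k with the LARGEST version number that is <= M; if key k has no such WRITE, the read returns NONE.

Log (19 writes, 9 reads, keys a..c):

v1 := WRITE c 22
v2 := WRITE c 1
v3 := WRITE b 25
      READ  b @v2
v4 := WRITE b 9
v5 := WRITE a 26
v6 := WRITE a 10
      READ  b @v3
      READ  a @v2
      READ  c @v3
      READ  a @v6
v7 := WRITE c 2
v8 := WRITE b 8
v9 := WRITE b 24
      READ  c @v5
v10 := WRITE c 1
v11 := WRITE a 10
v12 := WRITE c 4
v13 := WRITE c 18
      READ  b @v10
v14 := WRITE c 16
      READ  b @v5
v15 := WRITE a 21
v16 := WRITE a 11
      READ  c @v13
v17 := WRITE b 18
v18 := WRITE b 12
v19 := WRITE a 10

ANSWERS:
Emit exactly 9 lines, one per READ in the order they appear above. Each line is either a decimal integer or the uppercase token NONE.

v1: WRITE c=22  (c history now [(1, 22)])
v2: WRITE c=1  (c history now [(1, 22), (2, 1)])
v3: WRITE b=25  (b history now [(3, 25)])
READ b @v2: history=[(3, 25)] -> no version <= 2 -> NONE
v4: WRITE b=9  (b history now [(3, 25), (4, 9)])
v5: WRITE a=26  (a history now [(5, 26)])
v6: WRITE a=10  (a history now [(5, 26), (6, 10)])
READ b @v3: history=[(3, 25), (4, 9)] -> pick v3 -> 25
READ a @v2: history=[(5, 26), (6, 10)] -> no version <= 2 -> NONE
READ c @v3: history=[(1, 22), (2, 1)] -> pick v2 -> 1
READ a @v6: history=[(5, 26), (6, 10)] -> pick v6 -> 10
v7: WRITE c=2  (c history now [(1, 22), (2, 1), (7, 2)])
v8: WRITE b=8  (b history now [(3, 25), (4, 9), (8, 8)])
v9: WRITE b=24  (b history now [(3, 25), (4, 9), (8, 8), (9, 24)])
READ c @v5: history=[(1, 22), (2, 1), (7, 2)] -> pick v2 -> 1
v10: WRITE c=1  (c history now [(1, 22), (2, 1), (7, 2), (10, 1)])
v11: WRITE a=10  (a history now [(5, 26), (6, 10), (11, 10)])
v12: WRITE c=4  (c history now [(1, 22), (2, 1), (7, 2), (10, 1), (12, 4)])
v13: WRITE c=18  (c history now [(1, 22), (2, 1), (7, 2), (10, 1), (12, 4), (13, 18)])
READ b @v10: history=[(3, 25), (4, 9), (8, 8), (9, 24)] -> pick v9 -> 24
v14: WRITE c=16  (c history now [(1, 22), (2, 1), (7, 2), (10, 1), (12, 4), (13, 18), (14, 16)])
READ b @v5: history=[(3, 25), (4, 9), (8, 8), (9, 24)] -> pick v4 -> 9
v15: WRITE a=21  (a history now [(5, 26), (6, 10), (11, 10), (15, 21)])
v16: WRITE a=11  (a history now [(5, 26), (6, 10), (11, 10), (15, 21), (16, 11)])
READ c @v13: history=[(1, 22), (2, 1), (7, 2), (10, 1), (12, 4), (13, 18), (14, 16)] -> pick v13 -> 18
v17: WRITE b=18  (b history now [(3, 25), (4, 9), (8, 8), (9, 24), (17, 18)])
v18: WRITE b=12  (b history now [(3, 25), (4, 9), (8, 8), (9, 24), (17, 18), (18, 12)])
v19: WRITE a=10  (a history now [(5, 26), (6, 10), (11, 10), (15, 21), (16, 11), (19, 10)])

Answer: NONE
25
NONE
1
10
1
24
9
18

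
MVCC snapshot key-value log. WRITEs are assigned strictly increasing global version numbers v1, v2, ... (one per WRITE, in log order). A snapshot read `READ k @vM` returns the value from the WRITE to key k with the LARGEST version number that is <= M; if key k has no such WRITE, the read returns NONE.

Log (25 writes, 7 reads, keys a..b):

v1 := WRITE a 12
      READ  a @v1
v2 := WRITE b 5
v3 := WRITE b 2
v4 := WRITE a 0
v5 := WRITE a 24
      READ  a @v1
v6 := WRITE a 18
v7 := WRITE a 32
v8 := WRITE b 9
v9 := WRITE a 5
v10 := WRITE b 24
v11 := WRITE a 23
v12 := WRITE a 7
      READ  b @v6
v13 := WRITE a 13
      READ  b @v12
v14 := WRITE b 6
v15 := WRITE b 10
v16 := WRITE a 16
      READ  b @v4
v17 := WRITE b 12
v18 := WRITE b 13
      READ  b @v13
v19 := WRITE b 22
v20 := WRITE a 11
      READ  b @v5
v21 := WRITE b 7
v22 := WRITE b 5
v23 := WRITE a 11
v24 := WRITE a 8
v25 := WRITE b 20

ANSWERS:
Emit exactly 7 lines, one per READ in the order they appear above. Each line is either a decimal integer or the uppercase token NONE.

Answer: 12
12
2
24
2
24
2

Derivation:
v1: WRITE a=12  (a history now [(1, 12)])
READ a @v1: history=[(1, 12)] -> pick v1 -> 12
v2: WRITE b=5  (b history now [(2, 5)])
v3: WRITE b=2  (b history now [(2, 5), (3, 2)])
v4: WRITE a=0  (a history now [(1, 12), (4, 0)])
v5: WRITE a=24  (a history now [(1, 12), (4, 0), (5, 24)])
READ a @v1: history=[(1, 12), (4, 0), (5, 24)] -> pick v1 -> 12
v6: WRITE a=18  (a history now [(1, 12), (4, 0), (5, 24), (6, 18)])
v7: WRITE a=32  (a history now [(1, 12), (4, 0), (5, 24), (6, 18), (7, 32)])
v8: WRITE b=9  (b history now [(2, 5), (3, 2), (8, 9)])
v9: WRITE a=5  (a history now [(1, 12), (4, 0), (5, 24), (6, 18), (7, 32), (9, 5)])
v10: WRITE b=24  (b history now [(2, 5), (3, 2), (8, 9), (10, 24)])
v11: WRITE a=23  (a history now [(1, 12), (4, 0), (5, 24), (6, 18), (7, 32), (9, 5), (11, 23)])
v12: WRITE a=7  (a history now [(1, 12), (4, 0), (5, 24), (6, 18), (7, 32), (9, 5), (11, 23), (12, 7)])
READ b @v6: history=[(2, 5), (3, 2), (8, 9), (10, 24)] -> pick v3 -> 2
v13: WRITE a=13  (a history now [(1, 12), (4, 0), (5, 24), (6, 18), (7, 32), (9, 5), (11, 23), (12, 7), (13, 13)])
READ b @v12: history=[(2, 5), (3, 2), (8, 9), (10, 24)] -> pick v10 -> 24
v14: WRITE b=6  (b history now [(2, 5), (3, 2), (8, 9), (10, 24), (14, 6)])
v15: WRITE b=10  (b history now [(2, 5), (3, 2), (8, 9), (10, 24), (14, 6), (15, 10)])
v16: WRITE a=16  (a history now [(1, 12), (4, 0), (5, 24), (6, 18), (7, 32), (9, 5), (11, 23), (12, 7), (13, 13), (16, 16)])
READ b @v4: history=[(2, 5), (3, 2), (8, 9), (10, 24), (14, 6), (15, 10)] -> pick v3 -> 2
v17: WRITE b=12  (b history now [(2, 5), (3, 2), (8, 9), (10, 24), (14, 6), (15, 10), (17, 12)])
v18: WRITE b=13  (b history now [(2, 5), (3, 2), (8, 9), (10, 24), (14, 6), (15, 10), (17, 12), (18, 13)])
READ b @v13: history=[(2, 5), (3, 2), (8, 9), (10, 24), (14, 6), (15, 10), (17, 12), (18, 13)] -> pick v10 -> 24
v19: WRITE b=22  (b history now [(2, 5), (3, 2), (8, 9), (10, 24), (14, 6), (15, 10), (17, 12), (18, 13), (19, 22)])
v20: WRITE a=11  (a history now [(1, 12), (4, 0), (5, 24), (6, 18), (7, 32), (9, 5), (11, 23), (12, 7), (13, 13), (16, 16), (20, 11)])
READ b @v5: history=[(2, 5), (3, 2), (8, 9), (10, 24), (14, 6), (15, 10), (17, 12), (18, 13), (19, 22)] -> pick v3 -> 2
v21: WRITE b=7  (b history now [(2, 5), (3, 2), (8, 9), (10, 24), (14, 6), (15, 10), (17, 12), (18, 13), (19, 22), (21, 7)])
v22: WRITE b=5  (b history now [(2, 5), (3, 2), (8, 9), (10, 24), (14, 6), (15, 10), (17, 12), (18, 13), (19, 22), (21, 7), (22, 5)])
v23: WRITE a=11  (a history now [(1, 12), (4, 0), (5, 24), (6, 18), (7, 32), (9, 5), (11, 23), (12, 7), (13, 13), (16, 16), (20, 11), (23, 11)])
v24: WRITE a=8  (a history now [(1, 12), (4, 0), (5, 24), (6, 18), (7, 32), (9, 5), (11, 23), (12, 7), (13, 13), (16, 16), (20, 11), (23, 11), (24, 8)])
v25: WRITE b=20  (b history now [(2, 5), (3, 2), (8, 9), (10, 24), (14, 6), (15, 10), (17, 12), (18, 13), (19, 22), (21, 7), (22, 5), (25, 20)])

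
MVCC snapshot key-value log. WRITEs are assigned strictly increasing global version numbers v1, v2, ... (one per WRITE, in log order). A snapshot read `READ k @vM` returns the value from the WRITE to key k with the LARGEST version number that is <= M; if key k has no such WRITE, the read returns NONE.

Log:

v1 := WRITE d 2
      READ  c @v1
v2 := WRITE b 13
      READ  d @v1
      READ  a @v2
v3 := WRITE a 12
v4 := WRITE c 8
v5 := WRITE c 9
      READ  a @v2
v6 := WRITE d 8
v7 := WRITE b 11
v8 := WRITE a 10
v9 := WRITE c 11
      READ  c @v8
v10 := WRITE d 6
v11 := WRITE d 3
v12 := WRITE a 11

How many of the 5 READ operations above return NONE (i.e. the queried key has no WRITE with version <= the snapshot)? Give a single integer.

Answer: 3

Derivation:
v1: WRITE d=2  (d history now [(1, 2)])
READ c @v1: history=[] -> no version <= 1 -> NONE
v2: WRITE b=13  (b history now [(2, 13)])
READ d @v1: history=[(1, 2)] -> pick v1 -> 2
READ a @v2: history=[] -> no version <= 2 -> NONE
v3: WRITE a=12  (a history now [(3, 12)])
v4: WRITE c=8  (c history now [(4, 8)])
v5: WRITE c=9  (c history now [(4, 8), (5, 9)])
READ a @v2: history=[(3, 12)] -> no version <= 2 -> NONE
v6: WRITE d=8  (d history now [(1, 2), (6, 8)])
v7: WRITE b=11  (b history now [(2, 13), (7, 11)])
v8: WRITE a=10  (a history now [(3, 12), (8, 10)])
v9: WRITE c=11  (c history now [(4, 8), (5, 9), (9, 11)])
READ c @v8: history=[(4, 8), (5, 9), (9, 11)] -> pick v5 -> 9
v10: WRITE d=6  (d history now [(1, 2), (6, 8), (10, 6)])
v11: WRITE d=3  (d history now [(1, 2), (6, 8), (10, 6), (11, 3)])
v12: WRITE a=11  (a history now [(3, 12), (8, 10), (12, 11)])
Read results in order: ['NONE', '2', 'NONE', 'NONE', '9']
NONE count = 3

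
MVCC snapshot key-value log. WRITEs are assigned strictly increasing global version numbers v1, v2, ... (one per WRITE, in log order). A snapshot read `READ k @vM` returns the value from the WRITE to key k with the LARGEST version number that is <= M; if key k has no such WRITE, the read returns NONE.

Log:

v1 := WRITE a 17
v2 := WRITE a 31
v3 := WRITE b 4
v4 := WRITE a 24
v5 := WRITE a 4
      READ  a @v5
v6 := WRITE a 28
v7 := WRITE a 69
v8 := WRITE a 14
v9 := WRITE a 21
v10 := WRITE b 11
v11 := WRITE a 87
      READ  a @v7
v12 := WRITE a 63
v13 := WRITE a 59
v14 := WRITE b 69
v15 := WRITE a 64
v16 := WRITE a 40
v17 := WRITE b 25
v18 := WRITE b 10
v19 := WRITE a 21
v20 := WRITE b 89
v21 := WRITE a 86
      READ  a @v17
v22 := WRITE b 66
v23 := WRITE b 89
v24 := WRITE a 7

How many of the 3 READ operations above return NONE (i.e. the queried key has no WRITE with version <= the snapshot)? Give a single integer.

Answer: 0

Derivation:
v1: WRITE a=17  (a history now [(1, 17)])
v2: WRITE a=31  (a history now [(1, 17), (2, 31)])
v3: WRITE b=4  (b history now [(3, 4)])
v4: WRITE a=24  (a history now [(1, 17), (2, 31), (4, 24)])
v5: WRITE a=4  (a history now [(1, 17), (2, 31), (4, 24), (5, 4)])
READ a @v5: history=[(1, 17), (2, 31), (4, 24), (5, 4)] -> pick v5 -> 4
v6: WRITE a=28  (a history now [(1, 17), (2, 31), (4, 24), (5, 4), (6, 28)])
v7: WRITE a=69  (a history now [(1, 17), (2, 31), (4, 24), (5, 4), (6, 28), (7, 69)])
v8: WRITE a=14  (a history now [(1, 17), (2, 31), (4, 24), (5, 4), (6, 28), (7, 69), (8, 14)])
v9: WRITE a=21  (a history now [(1, 17), (2, 31), (4, 24), (5, 4), (6, 28), (7, 69), (8, 14), (9, 21)])
v10: WRITE b=11  (b history now [(3, 4), (10, 11)])
v11: WRITE a=87  (a history now [(1, 17), (2, 31), (4, 24), (5, 4), (6, 28), (7, 69), (8, 14), (9, 21), (11, 87)])
READ a @v7: history=[(1, 17), (2, 31), (4, 24), (5, 4), (6, 28), (7, 69), (8, 14), (9, 21), (11, 87)] -> pick v7 -> 69
v12: WRITE a=63  (a history now [(1, 17), (2, 31), (4, 24), (5, 4), (6, 28), (7, 69), (8, 14), (9, 21), (11, 87), (12, 63)])
v13: WRITE a=59  (a history now [(1, 17), (2, 31), (4, 24), (5, 4), (6, 28), (7, 69), (8, 14), (9, 21), (11, 87), (12, 63), (13, 59)])
v14: WRITE b=69  (b history now [(3, 4), (10, 11), (14, 69)])
v15: WRITE a=64  (a history now [(1, 17), (2, 31), (4, 24), (5, 4), (6, 28), (7, 69), (8, 14), (9, 21), (11, 87), (12, 63), (13, 59), (15, 64)])
v16: WRITE a=40  (a history now [(1, 17), (2, 31), (4, 24), (5, 4), (6, 28), (7, 69), (8, 14), (9, 21), (11, 87), (12, 63), (13, 59), (15, 64), (16, 40)])
v17: WRITE b=25  (b history now [(3, 4), (10, 11), (14, 69), (17, 25)])
v18: WRITE b=10  (b history now [(3, 4), (10, 11), (14, 69), (17, 25), (18, 10)])
v19: WRITE a=21  (a history now [(1, 17), (2, 31), (4, 24), (5, 4), (6, 28), (7, 69), (8, 14), (9, 21), (11, 87), (12, 63), (13, 59), (15, 64), (16, 40), (19, 21)])
v20: WRITE b=89  (b history now [(3, 4), (10, 11), (14, 69), (17, 25), (18, 10), (20, 89)])
v21: WRITE a=86  (a history now [(1, 17), (2, 31), (4, 24), (5, 4), (6, 28), (7, 69), (8, 14), (9, 21), (11, 87), (12, 63), (13, 59), (15, 64), (16, 40), (19, 21), (21, 86)])
READ a @v17: history=[(1, 17), (2, 31), (4, 24), (5, 4), (6, 28), (7, 69), (8, 14), (9, 21), (11, 87), (12, 63), (13, 59), (15, 64), (16, 40), (19, 21), (21, 86)] -> pick v16 -> 40
v22: WRITE b=66  (b history now [(3, 4), (10, 11), (14, 69), (17, 25), (18, 10), (20, 89), (22, 66)])
v23: WRITE b=89  (b history now [(3, 4), (10, 11), (14, 69), (17, 25), (18, 10), (20, 89), (22, 66), (23, 89)])
v24: WRITE a=7  (a history now [(1, 17), (2, 31), (4, 24), (5, 4), (6, 28), (7, 69), (8, 14), (9, 21), (11, 87), (12, 63), (13, 59), (15, 64), (16, 40), (19, 21), (21, 86), (24, 7)])
Read results in order: ['4', '69', '40']
NONE count = 0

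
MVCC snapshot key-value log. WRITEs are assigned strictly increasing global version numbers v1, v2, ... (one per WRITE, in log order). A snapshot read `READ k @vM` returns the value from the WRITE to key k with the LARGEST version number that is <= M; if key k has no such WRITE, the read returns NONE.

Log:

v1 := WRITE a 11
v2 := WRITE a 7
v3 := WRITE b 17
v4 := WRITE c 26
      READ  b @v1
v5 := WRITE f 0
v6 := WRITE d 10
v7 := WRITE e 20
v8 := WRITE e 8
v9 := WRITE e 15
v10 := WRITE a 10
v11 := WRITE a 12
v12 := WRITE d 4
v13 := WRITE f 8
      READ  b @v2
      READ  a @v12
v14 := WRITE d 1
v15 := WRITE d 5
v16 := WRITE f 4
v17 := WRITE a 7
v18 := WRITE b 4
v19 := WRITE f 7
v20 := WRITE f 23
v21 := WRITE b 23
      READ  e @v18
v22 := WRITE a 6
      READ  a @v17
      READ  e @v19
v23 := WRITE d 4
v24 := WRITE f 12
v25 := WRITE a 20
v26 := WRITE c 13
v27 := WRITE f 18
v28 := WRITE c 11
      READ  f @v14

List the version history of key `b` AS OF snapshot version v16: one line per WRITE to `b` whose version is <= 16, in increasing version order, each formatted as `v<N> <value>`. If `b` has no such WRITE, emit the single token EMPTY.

Scan writes for key=b with version <= 16:
  v1 WRITE a 11 -> skip
  v2 WRITE a 7 -> skip
  v3 WRITE b 17 -> keep
  v4 WRITE c 26 -> skip
  v5 WRITE f 0 -> skip
  v6 WRITE d 10 -> skip
  v7 WRITE e 20 -> skip
  v8 WRITE e 8 -> skip
  v9 WRITE e 15 -> skip
  v10 WRITE a 10 -> skip
  v11 WRITE a 12 -> skip
  v12 WRITE d 4 -> skip
  v13 WRITE f 8 -> skip
  v14 WRITE d 1 -> skip
  v15 WRITE d 5 -> skip
  v16 WRITE f 4 -> skip
  v17 WRITE a 7 -> skip
  v18 WRITE b 4 -> drop (> snap)
  v19 WRITE f 7 -> skip
  v20 WRITE f 23 -> skip
  v21 WRITE b 23 -> drop (> snap)
  v22 WRITE a 6 -> skip
  v23 WRITE d 4 -> skip
  v24 WRITE f 12 -> skip
  v25 WRITE a 20 -> skip
  v26 WRITE c 13 -> skip
  v27 WRITE f 18 -> skip
  v28 WRITE c 11 -> skip
Collected: [(3, 17)]

Answer: v3 17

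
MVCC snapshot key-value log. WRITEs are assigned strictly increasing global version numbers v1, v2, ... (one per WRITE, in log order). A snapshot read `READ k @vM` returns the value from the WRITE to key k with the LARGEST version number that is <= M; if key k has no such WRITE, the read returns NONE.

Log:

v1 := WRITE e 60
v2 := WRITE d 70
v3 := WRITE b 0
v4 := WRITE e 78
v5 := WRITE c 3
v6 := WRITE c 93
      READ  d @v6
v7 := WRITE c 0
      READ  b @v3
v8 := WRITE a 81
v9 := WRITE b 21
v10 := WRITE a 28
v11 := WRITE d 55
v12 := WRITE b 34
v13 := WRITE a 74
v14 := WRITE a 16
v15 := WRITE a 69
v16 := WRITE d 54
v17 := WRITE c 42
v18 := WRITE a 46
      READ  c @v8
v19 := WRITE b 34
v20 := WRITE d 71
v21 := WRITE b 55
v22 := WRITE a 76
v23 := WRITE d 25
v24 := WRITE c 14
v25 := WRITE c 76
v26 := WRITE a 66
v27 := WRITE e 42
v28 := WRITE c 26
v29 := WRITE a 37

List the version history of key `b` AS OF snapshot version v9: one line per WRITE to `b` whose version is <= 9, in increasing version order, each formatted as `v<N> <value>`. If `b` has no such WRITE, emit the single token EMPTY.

Answer: v3 0
v9 21

Derivation:
Scan writes for key=b with version <= 9:
  v1 WRITE e 60 -> skip
  v2 WRITE d 70 -> skip
  v3 WRITE b 0 -> keep
  v4 WRITE e 78 -> skip
  v5 WRITE c 3 -> skip
  v6 WRITE c 93 -> skip
  v7 WRITE c 0 -> skip
  v8 WRITE a 81 -> skip
  v9 WRITE b 21 -> keep
  v10 WRITE a 28 -> skip
  v11 WRITE d 55 -> skip
  v12 WRITE b 34 -> drop (> snap)
  v13 WRITE a 74 -> skip
  v14 WRITE a 16 -> skip
  v15 WRITE a 69 -> skip
  v16 WRITE d 54 -> skip
  v17 WRITE c 42 -> skip
  v18 WRITE a 46 -> skip
  v19 WRITE b 34 -> drop (> snap)
  v20 WRITE d 71 -> skip
  v21 WRITE b 55 -> drop (> snap)
  v22 WRITE a 76 -> skip
  v23 WRITE d 25 -> skip
  v24 WRITE c 14 -> skip
  v25 WRITE c 76 -> skip
  v26 WRITE a 66 -> skip
  v27 WRITE e 42 -> skip
  v28 WRITE c 26 -> skip
  v29 WRITE a 37 -> skip
Collected: [(3, 0), (9, 21)]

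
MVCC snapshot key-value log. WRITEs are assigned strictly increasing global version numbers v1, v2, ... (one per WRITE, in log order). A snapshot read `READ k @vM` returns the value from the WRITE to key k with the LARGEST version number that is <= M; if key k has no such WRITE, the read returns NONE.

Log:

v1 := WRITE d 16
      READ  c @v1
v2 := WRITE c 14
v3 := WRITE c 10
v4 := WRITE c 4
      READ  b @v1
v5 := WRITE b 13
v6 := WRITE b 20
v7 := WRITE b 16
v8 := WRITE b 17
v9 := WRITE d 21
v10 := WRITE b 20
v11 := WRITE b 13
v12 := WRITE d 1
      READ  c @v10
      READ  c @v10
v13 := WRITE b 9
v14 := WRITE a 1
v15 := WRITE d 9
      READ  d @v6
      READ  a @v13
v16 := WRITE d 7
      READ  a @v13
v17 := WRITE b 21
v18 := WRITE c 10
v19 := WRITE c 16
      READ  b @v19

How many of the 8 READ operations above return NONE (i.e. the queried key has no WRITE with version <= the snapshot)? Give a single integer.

Answer: 4

Derivation:
v1: WRITE d=16  (d history now [(1, 16)])
READ c @v1: history=[] -> no version <= 1 -> NONE
v2: WRITE c=14  (c history now [(2, 14)])
v3: WRITE c=10  (c history now [(2, 14), (3, 10)])
v4: WRITE c=4  (c history now [(2, 14), (3, 10), (4, 4)])
READ b @v1: history=[] -> no version <= 1 -> NONE
v5: WRITE b=13  (b history now [(5, 13)])
v6: WRITE b=20  (b history now [(5, 13), (6, 20)])
v7: WRITE b=16  (b history now [(5, 13), (6, 20), (7, 16)])
v8: WRITE b=17  (b history now [(5, 13), (6, 20), (7, 16), (8, 17)])
v9: WRITE d=21  (d history now [(1, 16), (9, 21)])
v10: WRITE b=20  (b history now [(5, 13), (6, 20), (7, 16), (8, 17), (10, 20)])
v11: WRITE b=13  (b history now [(5, 13), (6, 20), (7, 16), (8, 17), (10, 20), (11, 13)])
v12: WRITE d=1  (d history now [(1, 16), (9, 21), (12, 1)])
READ c @v10: history=[(2, 14), (3, 10), (4, 4)] -> pick v4 -> 4
READ c @v10: history=[(2, 14), (3, 10), (4, 4)] -> pick v4 -> 4
v13: WRITE b=9  (b history now [(5, 13), (6, 20), (7, 16), (8, 17), (10, 20), (11, 13), (13, 9)])
v14: WRITE a=1  (a history now [(14, 1)])
v15: WRITE d=9  (d history now [(1, 16), (9, 21), (12, 1), (15, 9)])
READ d @v6: history=[(1, 16), (9, 21), (12, 1), (15, 9)] -> pick v1 -> 16
READ a @v13: history=[(14, 1)] -> no version <= 13 -> NONE
v16: WRITE d=7  (d history now [(1, 16), (9, 21), (12, 1), (15, 9), (16, 7)])
READ a @v13: history=[(14, 1)] -> no version <= 13 -> NONE
v17: WRITE b=21  (b history now [(5, 13), (6, 20), (7, 16), (8, 17), (10, 20), (11, 13), (13, 9), (17, 21)])
v18: WRITE c=10  (c history now [(2, 14), (3, 10), (4, 4), (18, 10)])
v19: WRITE c=16  (c history now [(2, 14), (3, 10), (4, 4), (18, 10), (19, 16)])
READ b @v19: history=[(5, 13), (6, 20), (7, 16), (8, 17), (10, 20), (11, 13), (13, 9), (17, 21)] -> pick v17 -> 21
Read results in order: ['NONE', 'NONE', '4', '4', '16', 'NONE', 'NONE', '21']
NONE count = 4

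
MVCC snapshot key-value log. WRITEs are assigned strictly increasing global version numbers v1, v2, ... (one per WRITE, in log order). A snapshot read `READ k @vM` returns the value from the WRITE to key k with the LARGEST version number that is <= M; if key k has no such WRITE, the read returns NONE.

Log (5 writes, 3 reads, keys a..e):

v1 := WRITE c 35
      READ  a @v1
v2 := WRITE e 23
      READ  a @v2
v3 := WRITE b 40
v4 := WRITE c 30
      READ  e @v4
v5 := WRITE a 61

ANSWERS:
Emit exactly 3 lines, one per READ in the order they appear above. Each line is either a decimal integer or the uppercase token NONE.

Answer: NONE
NONE
23

Derivation:
v1: WRITE c=35  (c history now [(1, 35)])
READ a @v1: history=[] -> no version <= 1 -> NONE
v2: WRITE e=23  (e history now [(2, 23)])
READ a @v2: history=[] -> no version <= 2 -> NONE
v3: WRITE b=40  (b history now [(3, 40)])
v4: WRITE c=30  (c history now [(1, 35), (4, 30)])
READ e @v4: history=[(2, 23)] -> pick v2 -> 23
v5: WRITE a=61  (a history now [(5, 61)])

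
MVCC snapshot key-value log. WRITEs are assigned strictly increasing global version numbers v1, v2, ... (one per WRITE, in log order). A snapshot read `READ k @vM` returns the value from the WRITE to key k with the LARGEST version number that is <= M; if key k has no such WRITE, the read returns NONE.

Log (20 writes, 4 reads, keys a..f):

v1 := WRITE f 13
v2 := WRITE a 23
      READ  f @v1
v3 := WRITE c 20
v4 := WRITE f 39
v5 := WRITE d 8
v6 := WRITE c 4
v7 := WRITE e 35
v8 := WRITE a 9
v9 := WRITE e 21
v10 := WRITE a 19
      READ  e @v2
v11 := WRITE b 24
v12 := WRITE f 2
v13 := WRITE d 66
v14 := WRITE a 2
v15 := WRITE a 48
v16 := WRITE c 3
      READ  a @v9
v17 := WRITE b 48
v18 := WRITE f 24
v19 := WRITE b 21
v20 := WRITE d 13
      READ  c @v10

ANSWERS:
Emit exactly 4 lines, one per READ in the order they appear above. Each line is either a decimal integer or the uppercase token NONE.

v1: WRITE f=13  (f history now [(1, 13)])
v2: WRITE a=23  (a history now [(2, 23)])
READ f @v1: history=[(1, 13)] -> pick v1 -> 13
v3: WRITE c=20  (c history now [(3, 20)])
v4: WRITE f=39  (f history now [(1, 13), (4, 39)])
v5: WRITE d=8  (d history now [(5, 8)])
v6: WRITE c=4  (c history now [(3, 20), (6, 4)])
v7: WRITE e=35  (e history now [(7, 35)])
v8: WRITE a=9  (a history now [(2, 23), (8, 9)])
v9: WRITE e=21  (e history now [(7, 35), (9, 21)])
v10: WRITE a=19  (a history now [(2, 23), (8, 9), (10, 19)])
READ e @v2: history=[(7, 35), (9, 21)] -> no version <= 2 -> NONE
v11: WRITE b=24  (b history now [(11, 24)])
v12: WRITE f=2  (f history now [(1, 13), (4, 39), (12, 2)])
v13: WRITE d=66  (d history now [(5, 8), (13, 66)])
v14: WRITE a=2  (a history now [(2, 23), (8, 9), (10, 19), (14, 2)])
v15: WRITE a=48  (a history now [(2, 23), (8, 9), (10, 19), (14, 2), (15, 48)])
v16: WRITE c=3  (c history now [(3, 20), (6, 4), (16, 3)])
READ a @v9: history=[(2, 23), (8, 9), (10, 19), (14, 2), (15, 48)] -> pick v8 -> 9
v17: WRITE b=48  (b history now [(11, 24), (17, 48)])
v18: WRITE f=24  (f history now [(1, 13), (4, 39), (12, 2), (18, 24)])
v19: WRITE b=21  (b history now [(11, 24), (17, 48), (19, 21)])
v20: WRITE d=13  (d history now [(5, 8), (13, 66), (20, 13)])
READ c @v10: history=[(3, 20), (6, 4), (16, 3)] -> pick v6 -> 4

Answer: 13
NONE
9
4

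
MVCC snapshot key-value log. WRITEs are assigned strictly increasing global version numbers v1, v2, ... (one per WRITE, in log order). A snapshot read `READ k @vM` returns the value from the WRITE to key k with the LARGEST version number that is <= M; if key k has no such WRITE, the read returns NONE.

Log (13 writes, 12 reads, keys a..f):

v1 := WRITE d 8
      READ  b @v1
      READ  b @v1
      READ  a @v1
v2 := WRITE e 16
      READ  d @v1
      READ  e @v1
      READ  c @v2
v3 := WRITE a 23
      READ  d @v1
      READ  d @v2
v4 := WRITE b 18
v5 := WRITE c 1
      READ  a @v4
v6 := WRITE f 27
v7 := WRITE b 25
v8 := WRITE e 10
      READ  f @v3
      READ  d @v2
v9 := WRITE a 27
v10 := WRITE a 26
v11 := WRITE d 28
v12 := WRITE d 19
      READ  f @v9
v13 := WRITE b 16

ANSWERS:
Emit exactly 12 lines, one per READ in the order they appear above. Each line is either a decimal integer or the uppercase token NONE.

v1: WRITE d=8  (d history now [(1, 8)])
READ b @v1: history=[] -> no version <= 1 -> NONE
READ b @v1: history=[] -> no version <= 1 -> NONE
READ a @v1: history=[] -> no version <= 1 -> NONE
v2: WRITE e=16  (e history now [(2, 16)])
READ d @v1: history=[(1, 8)] -> pick v1 -> 8
READ e @v1: history=[(2, 16)] -> no version <= 1 -> NONE
READ c @v2: history=[] -> no version <= 2 -> NONE
v3: WRITE a=23  (a history now [(3, 23)])
READ d @v1: history=[(1, 8)] -> pick v1 -> 8
READ d @v2: history=[(1, 8)] -> pick v1 -> 8
v4: WRITE b=18  (b history now [(4, 18)])
v5: WRITE c=1  (c history now [(5, 1)])
READ a @v4: history=[(3, 23)] -> pick v3 -> 23
v6: WRITE f=27  (f history now [(6, 27)])
v7: WRITE b=25  (b history now [(4, 18), (7, 25)])
v8: WRITE e=10  (e history now [(2, 16), (8, 10)])
READ f @v3: history=[(6, 27)] -> no version <= 3 -> NONE
READ d @v2: history=[(1, 8)] -> pick v1 -> 8
v9: WRITE a=27  (a history now [(3, 23), (9, 27)])
v10: WRITE a=26  (a history now [(3, 23), (9, 27), (10, 26)])
v11: WRITE d=28  (d history now [(1, 8), (11, 28)])
v12: WRITE d=19  (d history now [(1, 8), (11, 28), (12, 19)])
READ f @v9: history=[(6, 27)] -> pick v6 -> 27
v13: WRITE b=16  (b history now [(4, 18), (7, 25), (13, 16)])

Answer: NONE
NONE
NONE
8
NONE
NONE
8
8
23
NONE
8
27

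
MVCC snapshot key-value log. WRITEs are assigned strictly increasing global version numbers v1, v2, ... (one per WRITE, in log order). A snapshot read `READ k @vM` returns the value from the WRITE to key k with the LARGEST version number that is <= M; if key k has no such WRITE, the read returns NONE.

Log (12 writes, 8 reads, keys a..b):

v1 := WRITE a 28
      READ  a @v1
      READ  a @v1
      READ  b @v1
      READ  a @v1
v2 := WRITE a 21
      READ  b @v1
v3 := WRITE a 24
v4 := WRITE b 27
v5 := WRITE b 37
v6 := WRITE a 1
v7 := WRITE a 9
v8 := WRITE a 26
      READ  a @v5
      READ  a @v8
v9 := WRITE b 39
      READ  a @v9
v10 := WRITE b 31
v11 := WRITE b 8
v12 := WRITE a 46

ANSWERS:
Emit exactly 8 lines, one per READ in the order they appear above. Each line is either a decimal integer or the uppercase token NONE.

v1: WRITE a=28  (a history now [(1, 28)])
READ a @v1: history=[(1, 28)] -> pick v1 -> 28
READ a @v1: history=[(1, 28)] -> pick v1 -> 28
READ b @v1: history=[] -> no version <= 1 -> NONE
READ a @v1: history=[(1, 28)] -> pick v1 -> 28
v2: WRITE a=21  (a history now [(1, 28), (2, 21)])
READ b @v1: history=[] -> no version <= 1 -> NONE
v3: WRITE a=24  (a history now [(1, 28), (2, 21), (3, 24)])
v4: WRITE b=27  (b history now [(4, 27)])
v5: WRITE b=37  (b history now [(4, 27), (5, 37)])
v6: WRITE a=1  (a history now [(1, 28), (2, 21), (3, 24), (6, 1)])
v7: WRITE a=9  (a history now [(1, 28), (2, 21), (3, 24), (6, 1), (7, 9)])
v8: WRITE a=26  (a history now [(1, 28), (2, 21), (3, 24), (6, 1), (7, 9), (8, 26)])
READ a @v5: history=[(1, 28), (2, 21), (3, 24), (6, 1), (7, 9), (8, 26)] -> pick v3 -> 24
READ a @v8: history=[(1, 28), (2, 21), (3, 24), (6, 1), (7, 9), (8, 26)] -> pick v8 -> 26
v9: WRITE b=39  (b history now [(4, 27), (5, 37), (9, 39)])
READ a @v9: history=[(1, 28), (2, 21), (3, 24), (6, 1), (7, 9), (8, 26)] -> pick v8 -> 26
v10: WRITE b=31  (b history now [(4, 27), (5, 37), (9, 39), (10, 31)])
v11: WRITE b=8  (b history now [(4, 27), (5, 37), (9, 39), (10, 31), (11, 8)])
v12: WRITE a=46  (a history now [(1, 28), (2, 21), (3, 24), (6, 1), (7, 9), (8, 26), (12, 46)])

Answer: 28
28
NONE
28
NONE
24
26
26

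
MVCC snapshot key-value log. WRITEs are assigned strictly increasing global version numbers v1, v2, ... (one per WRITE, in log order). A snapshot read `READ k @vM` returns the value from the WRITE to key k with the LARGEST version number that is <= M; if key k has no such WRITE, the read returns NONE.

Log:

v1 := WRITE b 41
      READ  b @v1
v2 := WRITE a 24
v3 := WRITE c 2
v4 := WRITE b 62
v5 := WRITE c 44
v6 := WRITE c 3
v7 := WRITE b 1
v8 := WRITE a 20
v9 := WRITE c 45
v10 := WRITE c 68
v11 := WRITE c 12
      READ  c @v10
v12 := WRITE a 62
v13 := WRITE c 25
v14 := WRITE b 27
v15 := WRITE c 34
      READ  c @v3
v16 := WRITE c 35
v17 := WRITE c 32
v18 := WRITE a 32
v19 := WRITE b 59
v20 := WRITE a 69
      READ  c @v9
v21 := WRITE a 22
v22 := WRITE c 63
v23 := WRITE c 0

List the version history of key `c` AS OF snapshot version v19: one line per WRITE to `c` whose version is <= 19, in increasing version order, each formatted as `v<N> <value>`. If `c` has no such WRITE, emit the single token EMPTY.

Scan writes for key=c with version <= 19:
  v1 WRITE b 41 -> skip
  v2 WRITE a 24 -> skip
  v3 WRITE c 2 -> keep
  v4 WRITE b 62 -> skip
  v5 WRITE c 44 -> keep
  v6 WRITE c 3 -> keep
  v7 WRITE b 1 -> skip
  v8 WRITE a 20 -> skip
  v9 WRITE c 45 -> keep
  v10 WRITE c 68 -> keep
  v11 WRITE c 12 -> keep
  v12 WRITE a 62 -> skip
  v13 WRITE c 25 -> keep
  v14 WRITE b 27 -> skip
  v15 WRITE c 34 -> keep
  v16 WRITE c 35 -> keep
  v17 WRITE c 32 -> keep
  v18 WRITE a 32 -> skip
  v19 WRITE b 59 -> skip
  v20 WRITE a 69 -> skip
  v21 WRITE a 22 -> skip
  v22 WRITE c 63 -> drop (> snap)
  v23 WRITE c 0 -> drop (> snap)
Collected: [(3, 2), (5, 44), (6, 3), (9, 45), (10, 68), (11, 12), (13, 25), (15, 34), (16, 35), (17, 32)]

Answer: v3 2
v5 44
v6 3
v9 45
v10 68
v11 12
v13 25
v15 34
v16 35
v17 32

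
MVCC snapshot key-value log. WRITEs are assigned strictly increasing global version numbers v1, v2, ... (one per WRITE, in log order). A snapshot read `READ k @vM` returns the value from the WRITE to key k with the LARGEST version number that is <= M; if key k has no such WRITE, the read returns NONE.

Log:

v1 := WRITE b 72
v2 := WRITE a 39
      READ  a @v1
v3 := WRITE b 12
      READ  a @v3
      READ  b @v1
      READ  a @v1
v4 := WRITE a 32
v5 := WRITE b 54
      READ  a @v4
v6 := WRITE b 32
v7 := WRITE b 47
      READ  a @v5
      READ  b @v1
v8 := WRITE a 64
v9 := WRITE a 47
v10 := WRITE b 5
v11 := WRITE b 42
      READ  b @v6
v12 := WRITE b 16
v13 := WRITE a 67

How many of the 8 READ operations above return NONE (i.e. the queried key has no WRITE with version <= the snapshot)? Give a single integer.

v1: WRITE b=72  (b history now [(1, 72)])
v2: WRITE a=39  (a history now [(2, 39)])
READ a @v1: history=[(2, 39)] -> no version <= 1 -> NONE
v3: WRITE b=12  (b history now [(1, 72), (3, 12)])
READ a @v3: history=[(2, 39)] -> pick v2 -> 39
READ b @v1: history=[(1, 72), (3, 12)] -> pick v1 -> 72
READ a @v1: history=[(2, 39)] -> no version <= 1 -> NONE
v4: WRITE a=32  (a history now [(2, 39), (4, 32)])
v5: WRITE b=54  (b history now [(1, 72), (3, 12), (5, 54)])
READ a @v4: history=[(2, 39), (4, 32)] -> pick v4 -> 32
v6: WRITE b=32  (b history now [(1, 72), (3, 12), (5, 54), (6, 32)])
v7: WRITE b=47  (b history now [(1, 72), (3, 12), (5, 54), (6, 32), (7, 47)])
READ a @v5: history=[(2, 39), (4, 32)] -> pick v4 -> 32
READ b @v1: history=[(1, 72), (3, 12), (5, 54), (6, 32), (7, 47)] -> pick v1 -> 72
v8: WRITE a=64  (a history now [(2, 39), (4, 32), (8, 64)])
v9: WRITE a=47  (a history now [(2, 39), (4, 32), (8, 64), (9, 47)])
v10: WRITE b=5  (b history now [(1, 72), (3, 12), (5, 54), (6, 32), (7, 47), (10, 5)])
v11: WRITE b=42  (b history now [(1, 72), (3, 12), (5, 54), (6, 32), (7, 47), (10, 5), (11, 42)])
READ b @v6: history=[(1, 72), (3, 12), (5, 54), (6, 32), (7, 47), (10, 5), (11, 42)] -> pick v6 -> 32
v12: WRITE b=16  (b history now [(1, 72), (3, 12), (5, 54), (6, 32), (7, 47), (10, 5), (11, 42), (12, 16)])
v13: WRITE a=67  (a history now [(2, 39), (4, 32), (8, 64), (9, 47), (13, 67)])
Read results in order: ['NONE', '39', '72', 'NONE', '32', '32', '72', '32']
NONE count = 2

Answer: 2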